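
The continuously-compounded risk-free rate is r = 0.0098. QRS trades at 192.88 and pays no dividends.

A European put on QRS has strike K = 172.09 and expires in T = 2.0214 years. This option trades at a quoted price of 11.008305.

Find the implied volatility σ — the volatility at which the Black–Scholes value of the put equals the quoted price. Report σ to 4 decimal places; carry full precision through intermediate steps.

At σ = 0.2049 the Black–Scholes value reproduces the quote:
σ√T = 0.2049·√2.0214 = 0.291319
d₁ = (ln(S/K) + (r+σ²/2)T) / (σ√T) = (ln(192.88/172.09) + (0.0098+0.2049²/2)·2.0214) / 0.291319 = (0.114051 + 0.062243) / 0.291319 = 0.605158
d₂ = d₁ − σ√T = 0.605158 − 0.291319 = 0.313839
e^{−rT} = 0.980385
N(−d₁) = 0.272537,  N(−d₂) = 0.376822
V = K·e^{−rT}·N(−d₂) − S·N(−d₁) = 63.575273 − 52.566968 = 11.008305 (equal to the quote); since ∂V/∂σ > 0 for all σ, the implied volatility is unique

sigma = 0.2049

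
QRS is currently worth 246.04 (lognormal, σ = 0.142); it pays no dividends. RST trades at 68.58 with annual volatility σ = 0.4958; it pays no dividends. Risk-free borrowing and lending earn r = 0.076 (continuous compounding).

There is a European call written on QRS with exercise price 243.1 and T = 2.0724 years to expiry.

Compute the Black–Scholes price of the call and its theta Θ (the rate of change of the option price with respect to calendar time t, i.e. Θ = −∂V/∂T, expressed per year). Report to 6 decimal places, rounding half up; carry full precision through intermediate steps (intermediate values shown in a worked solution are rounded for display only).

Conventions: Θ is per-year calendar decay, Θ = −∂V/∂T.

price = 43.622941
Θ = -15.233490

σ√T = 0.142·√2.0724 = 0.204421
d₁ = (ln(S/K) + (r+σ²/2)T) / (σ√T) = (ln(246.04/243.1) + (0.076+0.142²/2)·2.0724) / 0.204421 = (0.012021 + 0.178396) / 0.204421 = 0.931498
d₂ = d₁ − σ√T = 0.931498 − 0.204421 = 0.727077
e^{−rT} = 0.854275
N(d₁) = 0.824202,  N(d₂) = 0.766411
Call price V = S·N(d₁) − K·e^{−rT}·N(d₂) = 202.786655 − 159.163714 = 43.622941
φ(d₁) = (1/√(2π))·e^{−d₁²/2} = 0.258520
Θ = −S·φ(d₁)·σ/(2√T) − r·K·e^{−rT}·N(d₂) = −3.137048 − 12.096442 = -15.233490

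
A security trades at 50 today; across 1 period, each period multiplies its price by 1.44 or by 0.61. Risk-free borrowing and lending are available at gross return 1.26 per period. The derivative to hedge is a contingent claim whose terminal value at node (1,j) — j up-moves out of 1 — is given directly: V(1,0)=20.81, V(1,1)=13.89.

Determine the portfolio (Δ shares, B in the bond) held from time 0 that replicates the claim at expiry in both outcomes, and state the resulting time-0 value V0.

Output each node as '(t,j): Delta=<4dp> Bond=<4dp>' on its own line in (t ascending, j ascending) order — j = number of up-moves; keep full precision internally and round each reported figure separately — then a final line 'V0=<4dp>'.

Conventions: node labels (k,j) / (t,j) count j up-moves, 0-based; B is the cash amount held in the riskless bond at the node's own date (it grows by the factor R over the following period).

(0,0): Delta=-0.1667 Bond=20.5522
V0=12.2149

The replicating-portfolio and risk-neutral prices coincide; use p* = (1.26−0.61)/(1.44−0.61) = 0.7831 for the latter.
At maturity the claim pays: V(1,0)=20.8100, V(1,1)=13.8900
Node (0,0) S=50.0000: V=(p*·13.8900+(1−p*)·20.8100)/1.26=12.2149; Δ=(13.8900−20.8100)/(72.0000−30.5000)=-0.1667; B=V−Δ·S=20.5522
Verification: the root portfolio costs Δ(0,0)·S0 + B(0,0) = 12.2149, matching V0.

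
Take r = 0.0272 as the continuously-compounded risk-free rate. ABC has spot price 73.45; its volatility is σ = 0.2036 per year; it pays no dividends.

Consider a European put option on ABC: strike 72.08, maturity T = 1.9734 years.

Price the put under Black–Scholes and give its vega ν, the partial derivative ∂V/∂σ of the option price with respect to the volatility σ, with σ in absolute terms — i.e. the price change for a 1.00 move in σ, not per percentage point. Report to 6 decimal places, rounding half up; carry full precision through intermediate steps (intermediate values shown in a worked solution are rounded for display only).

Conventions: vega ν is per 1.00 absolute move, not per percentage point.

price = 5.747500
ν = 38.051326

σ√T = 0.2036·√1.9734 = 0.286013
d₁ = (ln(S/K) + (r+σ²/2)T) / (σ√T) = (ln(73.45/72.08) + (0.0272+0.2036²/2)·1.9734) / 0.286013 = (0.018828 + 0.094578) / 0.286013 = 0.396508
d₂ = d₁ − σ√T = 0.396508 − 0.286013 = 0.110496
e^{−rT} = 0.947739
N(−d₁) = 0.345865,  N(−d₂) = 0.456008
Put price V = K·e^{−rT}·N(−d₂) − S·N(−d₁) = 31.151289 − 25.403788 = 5.747500
φ(d₁) = (1/√(2π))·e^{−d₁²/2} = 0.368783
ν = S·φ(d₁)·√T = 38.051326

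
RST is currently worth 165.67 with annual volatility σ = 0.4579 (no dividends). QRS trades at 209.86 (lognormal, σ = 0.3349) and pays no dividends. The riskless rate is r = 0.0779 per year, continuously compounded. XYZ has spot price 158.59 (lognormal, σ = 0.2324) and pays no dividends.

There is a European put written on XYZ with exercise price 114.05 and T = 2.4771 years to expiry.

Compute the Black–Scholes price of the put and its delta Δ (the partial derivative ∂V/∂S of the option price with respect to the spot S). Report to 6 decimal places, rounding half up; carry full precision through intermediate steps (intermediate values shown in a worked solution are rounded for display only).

price = 1.518169
Δ = -0.053504

σ√T = 0.2324·√2.4771 = 0.365770
d₁ = (ln(S/K) + (r+σ²/2)T) / (σ√T) = (ln(158.59/114.05) + (0.0779+0.2324²/2)·2.4771) / 0.365770 = (0.329685 + 0.259860) / 0.365770 = 1.611793
d₂ = d₁ − σ√T = 1.611793 − 0.365770 = 1.246023
e^{−rT} = 0.824510
N(−d₁) = 0.053504,  N(−d₂) = 0.106378
Put price V = K·e^{−rT}·N(−d₂) − S·N(−d₁) = 10.003292 − 8.485123 = 1.518169
Δ = −N(−d₁) = -0.053504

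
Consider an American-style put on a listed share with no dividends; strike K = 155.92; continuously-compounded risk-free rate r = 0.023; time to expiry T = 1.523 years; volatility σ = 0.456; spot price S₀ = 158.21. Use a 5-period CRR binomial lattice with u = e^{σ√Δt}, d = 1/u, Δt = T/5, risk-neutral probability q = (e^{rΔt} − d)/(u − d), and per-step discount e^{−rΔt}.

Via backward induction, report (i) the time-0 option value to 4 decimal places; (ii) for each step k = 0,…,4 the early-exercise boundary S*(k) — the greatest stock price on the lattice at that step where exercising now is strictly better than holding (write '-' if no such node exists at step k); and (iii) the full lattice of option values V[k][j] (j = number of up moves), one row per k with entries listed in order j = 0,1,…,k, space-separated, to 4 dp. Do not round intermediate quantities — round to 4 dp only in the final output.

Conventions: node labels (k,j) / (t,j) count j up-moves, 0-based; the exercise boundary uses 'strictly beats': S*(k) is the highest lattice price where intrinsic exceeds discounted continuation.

price = 32.7266
boundary = - - - 74.3598 95.6394
tree:
32.7266
46.1483 16.9138
62.7650 26.6590 5.3257
81.5602 40.8852 9.7732 0.0000
98.1051 60.2806 17.9346 0.0000 0.0000
110.9688 81.5602 32.9114 0.0000 0.0000 0.0000

params: Δt=0.30460 u=1.28617 d=0.77750 q=0.45123 e^(-rΔt)=0.99302
t_5 payoffs: 110.9688 81.5602 32.9114 0.0000 0.0000 0.0000
t_4: node(4,0) S=57.8149 payoff=98.1051 vs cont=97.0165 → 98.1051 [stop]  node(4,1) S=95.6394 payoff=60.2806 vs cont=59.1920 → 60.2806 [stop]  node(4,2) S=158.2100 payoff=0.0000 vs cont=17.9346 → 17.9346 [wait]  node(4,3) S=261.7164 payoff=0.0000 vs cont=0.0000 → 0.0000 [wait]  node(4,4) S=432.9401 payoff=0.0000 vs cont=0.0000 → 0.0000 [wait]  ⇒ S*(4)=95.6394
t_3: node(3,0) S=74.3598 payoff=81.5602 vs cont=80.4716 → 81.5602 [stop]  node(3,1) S=123.0086 payoff=32.9114 vs cont=40.8852 → 40.8852 [wait]  node(3,2) S=203.4850 payoff=0.0000 vs cont=9.7732 → 9.7732 [wait]  node(3,3) S=336.6118 payoff=0.0000 vs cont=0.0000 → 0.0000 [wait]  ⇒ S*(3)=74.3598
t_2: node(2,0) S=95.6394 payoff=60.2806 vs cont=62.7650 → 62.7650 [wait]  node(2,1) S=158.2100 payoff=0.0000 vs cont=26.6590 → 26.6590 [wait]  node(2,2) S=261.7164 payoff=0.0000 vs cont=5.3257 → 5.3257 [wait]  ⇒ S*(2)=-
t_1: node(1,0) S=123.0086 payoff=32.9114 vs cont=46.1483 → 46.1483 [wait]  node(1,1) S=203.4850 payoff=0.0000 vs cont=16.9138 → 16.9138 [wait]  ⇒ S*(1)=-
t_0: node(0,0) S=158.2100 payoff=0.0000 vs cont=32.7266 → 32.7266 [wait]  ⇒ S*(0)=-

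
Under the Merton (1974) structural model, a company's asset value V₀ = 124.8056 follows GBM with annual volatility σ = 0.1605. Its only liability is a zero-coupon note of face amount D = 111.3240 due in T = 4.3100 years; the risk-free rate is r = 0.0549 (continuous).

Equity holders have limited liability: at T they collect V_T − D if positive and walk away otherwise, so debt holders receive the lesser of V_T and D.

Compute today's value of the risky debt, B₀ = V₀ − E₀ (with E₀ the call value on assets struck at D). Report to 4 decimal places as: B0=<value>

B0=85.2661

With assets at 124.8056 and a single debt payment of 111.3240 at 4.3100 years:
d₁ = [ln(V₀/D) + (r + σ²/2)T] / (σ√T)
   = [ln(124.8056/111.3240) + (0.0549 + 0.5·0.1605²)·4.3100] / (0.1605·√4.3100)
   = [0.114312 + 0.292132] / 0.333207 = 1.219798
d₂ = d₁ − σ√T = 1.219798 − 0.333207 = 0.886591
N(d₁) = 0.888729,  N(d₂) = 0.812351,  e^(−rT) = 0.789292
E₀ = V₀·N(d₁) − D·e^(−rT)·N(d₂)
   = 124.8056·0.888729 − 111.3240·0.789292·0.812351 = 39.539475
B₀ = V₀ − E₀ = 124.8056 − 39.539475 = 85.266125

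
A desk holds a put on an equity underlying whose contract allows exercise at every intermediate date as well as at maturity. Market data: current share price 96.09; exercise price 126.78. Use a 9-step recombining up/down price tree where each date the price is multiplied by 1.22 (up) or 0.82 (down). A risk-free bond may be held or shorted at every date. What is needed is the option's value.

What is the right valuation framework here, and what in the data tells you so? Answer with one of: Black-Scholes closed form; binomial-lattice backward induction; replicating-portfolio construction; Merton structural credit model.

framework: binomial-lattice backward induction

Key observation: the exercise right at every one of the 9 steps is what matters: each node needs max(126.78 − S, continuation), which only the stepwise tree valuation starting from spot 96.09 delivers.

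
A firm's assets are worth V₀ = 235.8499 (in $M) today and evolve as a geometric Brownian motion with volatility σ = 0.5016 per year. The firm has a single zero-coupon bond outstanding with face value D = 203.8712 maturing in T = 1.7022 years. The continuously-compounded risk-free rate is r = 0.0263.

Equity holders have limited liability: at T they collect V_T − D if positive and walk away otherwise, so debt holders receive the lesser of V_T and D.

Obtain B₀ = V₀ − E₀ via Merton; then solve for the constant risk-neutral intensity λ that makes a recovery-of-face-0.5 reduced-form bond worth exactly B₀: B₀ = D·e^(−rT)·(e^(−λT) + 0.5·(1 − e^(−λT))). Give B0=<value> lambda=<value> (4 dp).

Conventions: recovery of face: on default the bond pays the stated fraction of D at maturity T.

B0=157.9159 lambda=0.2807

Equity is a call on the firm's assets struck at D = 203.8712:
d₁ = [ln(V₀/D) + (r + σ²/2)T] / (σ√T)
   = [ln(235.8499/203.8712) + (0.0263 + 0.5·0.5016²)·1.7022] / (0.5016·√1.7022)
   = [0.145707 + 0.258907] / 0.654429 = 0.618270
d₂ = d₁ − σ√T = 0.618270 − 0.654429 = -0.036160
N(d₁) = 0.731801,  N(d₂) = 0.485578,  e^(−rT) = 0.956219
E₀ = V₀·N(d₁) − D·e^(−rT)·N(d₂)
   = 235.8499·0.731801 − 203.8712·0.956219·0.485578 = 77.934045
B₀ = V₀ − E₀ = 235.8499 − 77.934045 = 157.915855
e^(−λT) = (B₀·e^(rT)/D − 0.5)/(1 − 0.5) = (157.9159·1.045785/203.8712 − 0.5)/0.5 = 0.62010220
λ = −ln(0.62010220)/1.7022 = 0.280737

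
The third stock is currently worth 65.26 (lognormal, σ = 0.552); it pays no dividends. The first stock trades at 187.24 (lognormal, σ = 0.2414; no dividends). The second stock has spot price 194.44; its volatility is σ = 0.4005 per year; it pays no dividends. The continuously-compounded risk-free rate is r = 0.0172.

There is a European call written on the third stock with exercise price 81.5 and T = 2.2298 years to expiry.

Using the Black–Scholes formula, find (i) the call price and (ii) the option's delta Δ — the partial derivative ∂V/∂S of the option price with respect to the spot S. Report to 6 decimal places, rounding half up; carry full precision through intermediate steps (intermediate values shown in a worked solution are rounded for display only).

σ√T = 0.552·√2.2298 = 0.824275
d₁ = (ln(S/K) + (r+σ²/2)T) / (σ√T) = (ln(65.26/81.5) + (0.0172+0.552²/2)·2.2298) / 0.824275 = (-0.222224 + 0.378067) / 0.824275 = 0.189067
d₂ = d₁ − σ√T = 0.189067 − 0.824275 = -0.635208
e^{−rT} = 0.962374
N(d₁) = 0.574980,  N(d₂) = 0.262647
Call price V = S·N(d₁) − K·e^{−rT}·N(d₂) = 37.523190 − 20.600271 = 16.922919
Δ = N(d₁) = 0.574980

price = 16.922919
Δ = 0.574980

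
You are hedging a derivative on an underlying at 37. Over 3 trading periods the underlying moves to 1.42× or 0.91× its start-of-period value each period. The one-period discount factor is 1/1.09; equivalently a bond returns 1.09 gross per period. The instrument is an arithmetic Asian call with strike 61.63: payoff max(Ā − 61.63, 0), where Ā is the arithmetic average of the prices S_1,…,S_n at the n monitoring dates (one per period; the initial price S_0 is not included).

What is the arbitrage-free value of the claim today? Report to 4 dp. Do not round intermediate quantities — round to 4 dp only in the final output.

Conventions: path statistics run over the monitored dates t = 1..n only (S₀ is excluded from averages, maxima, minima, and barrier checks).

price = 0.7560

Under the martingale measure an up-move has probability p* = 0.3529; value the claim as the probability-weighted average of per-path payoffs, discounted 3 periods at R = 1.09.
Enumerate all 2^3 = 8 price paths (U = up ×1.42, D = down ×0.91); each path with k up-moves has probability p*^k·(1−p*)^(3−k).
DDD: Ā=30.7306, payoff=0.0000, prob=0.270914
UDD: Ā=47.9533, payoff=0.0000, prob=0.147771
DUD: Ā=41.6633, payoff=0.0000, prob=0.147771
UUD: Ā=65.0130, payoff=3.3830, prob=0.080602
DDU: Ā=35.9394, payoff=0.0000, prob=0.147771
UDU: Ā=56.0812, payoff=0.0000, prob=0.080602
DUU: Ā=49.7912, payoff=0.0000, prob=0.080602
UUU: Ā=77.6962, payoff=16.0662, prob=0.043965
Price = Σ prob·payoff / R^3 = 0.979026 / 1.295029 = 0.7560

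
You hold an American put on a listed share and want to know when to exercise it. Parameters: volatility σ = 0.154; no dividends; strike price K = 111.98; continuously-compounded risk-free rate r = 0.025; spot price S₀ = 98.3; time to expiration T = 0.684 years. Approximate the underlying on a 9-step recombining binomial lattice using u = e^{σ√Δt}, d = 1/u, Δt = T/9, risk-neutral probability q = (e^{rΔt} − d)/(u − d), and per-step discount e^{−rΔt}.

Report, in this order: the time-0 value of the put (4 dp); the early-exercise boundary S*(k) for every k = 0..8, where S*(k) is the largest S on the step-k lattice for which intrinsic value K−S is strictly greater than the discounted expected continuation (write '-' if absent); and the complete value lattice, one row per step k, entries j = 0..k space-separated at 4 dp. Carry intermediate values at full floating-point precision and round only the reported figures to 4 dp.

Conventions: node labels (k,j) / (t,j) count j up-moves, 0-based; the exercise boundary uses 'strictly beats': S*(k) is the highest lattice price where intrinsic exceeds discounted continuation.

price = 13.9116
boundary = - 94.2140 90.2979 94.2140 98.3000 94.2140 98.3000 102.5632 107.0112
tree:
13.9116
17.7660 10.2864
21.6821 13.7578 7.0129
25.4354 17.7660 9.9853 4.2033
29.0328 21.6821 13.6800 6.4979 2.0301
32.4806 25.4354 17.7660 9.6632 3.5024 0.6331
35.7851 29.0328 21.6821 13.6800 5.8672 1.2594 0.0379
38.9522 32.4806 25.4354 17.7660 9.4168 2.5028 0.0778 0.0000
41.9877 35.7851 29.0328 21.6821 13.6800 4.9688 0.1597 0.0000 0.0000
44.8970 38.9522 32.4806 25.4354 17.7660 9.4168 0.3278 0.0000 0.0000 0.0000

params: Δt=0.07600 u=1.04337 d=0.95843 q=0.51178 e^(-rΔt)=0.99810
t_9 payoffs: 44.8970 38.9522 32.4806 25.4354 17.7660 9.4168 0.3278 0.0000 0.0000 0.0000
t_8: node(8,0) S=69.9923 payoff=41.9877 vs cont=41.7752 → 41.9877 [stop]  node(8,1) S=76.1949 payoff=35.7851 vs cont=35.5725 → 35.7851 [stop]  node(8,2) S=82.9472 payoff=29.0328 vs cont=28.8202 → 29.0328 [stop]  node(8,3) S=90.2979 payoff=21.6821 vs cont=21.4695 → 21.6821 [stop]  node(8,4) S=98.3000 payoff=13.6800 vs cont=13.4674 → 13.6800 [stop]  node(8,5) S=107.0112 payoff=4.9688 vs cont=4.7562 → 4.9688 [stop]  node(8,6) S=116.4944 payoff=0.0000 vs cont=0.1597 → 0.1597 [wait]  node(8,7) S=126.8180 payoff=0.0000 vs cont=0.0000 → 0.0000 [wait]  node(8,8) S=138.0565 payoff=0.0000 vs cont=0.0000 → 0.0000 [wait]  ⇒ S*(8)=107.0112
t_7: node(7,0) S=73.0278 payoff=38.9522 vs cont=38.7397 → 38.9522 [stop]  node(7,1) S=79.4994 payoff=32.4806 vs cont=32.2680 → 32.4806 [stop]  node(7,2) S=86.5446 payoff=25.4354 vs cont=25.2229 → 25.4354 [stop]  node(7,3) S=94.2140 payoff=17.7660 vs cont=17.5534 → 17.7660 [stop]  node(7,4) S=102.5632 payoff=9.4168 vs cont=9.2043 → 9.4168 [stop]  node(7,5) S=111.6522 payoff=0.3278 vs cont=2.5028 → 2.5028 [wait]  node(7,6) S=121.5467 payoff=0.0000 vs cont=0.0778 → 0.0778 [wait]  node(7,7) S=132.3180 payoff=0.0000 vs cont=0.0000 → 0.0000 [wait]  ⇒ S*(7)=102.5632
t_6: node(6,0) S=76.1949 payoff=35.7851 vs cont=35.5725 → 35.7851 [stop]  node(6,1) S=82.9472 payoff=29.0328 vs cont=28.8202 → 29.0328 [stop]  node(6,2) S=90.2979 payoff=21.6821 vs cont=21.4695 → 21.6821 [stop]  node(6,3) S=98.3000 payoff=13.6800 vs cont=13.4674 → 13.6800 [stop]  node(6,4) S=107.0112 payoff=4.9688 vs cont=5.8672 → 5.8672 [wait]  node(6,5) S=116.4944 payoff=0.0000 vs cont=1.2594 → 1.2594 [wait]  node(6,6) S=126.8180 payoff=0.0000 vs cont=0.0379 → 0.0379 [wait]  ⇒ S*(6)=98.3000
t_5: node(5,0) S=79.4994 payoff=32.4806 vs cont=32.2680 → 32.4806 [stop]  node(5,1) S=86.5446 payoff=25.4354 vs cont=25.2229 → 25.4354 [stop]  node(5,2) S=94.2140 payoff=17.7660 vs cont=17.5534 → 17.7660 [stop]  node(5,3) S=102.5632 payoff=9.4168 vs cont=9.6632 → 9.6632 [wait]  node(5,4) S=111.6522 payoff=0.3278 vs cont=3.5024 → 3.5024 [wait]  node(5,5) S=121.5467 payoff=0.0000 vs cont=0.6331 → 0.6331 [wait]  ⇒ S*(5)=94.2140
t_4: node(4,0) S=82.9472 payoff=29.0328 vs cont=28.8202 → 29.0328 [stop]  node(4,1) S=90.2979 payoff=21.6821 vs cont=21.4695 → 21.6821 [stop]  node(4,2) S=98.3000 payoff=13.6800 vs cont=13.5933 → 13.6800 [stop]  node(4,3) S=107.0112 payoff=4.9688 vs cont=6.4979 → 6.4979 [wait]  node(4,4) S=116.4944 payoff=0.0000 vs cont=2.0301 → 2.0301 [wait]  ⇒ S*(4)=98.3000
t_3: node(3,0) S=86.5446 payoff=25.4354 vs cont=25.2229 → 25.4354 [stop]  node(3,1) S=94.2140 payoff=17.7660 vs cont=17.5534 → 17.7660 [stop]  node(3,2) S=102.5632 payoff=9.4168 vs cont=9.9853 → 9.9853 [wait]  node(3,3) S=111.6522 payoff=0.3278 vs cont=4.2033 → 4.2033 [wait]  ⇒ S*(3)=94.2140
t_2: node(2,0) S=90.2979 payoff=21.6821 vs cont=21.4695 → 21.6821 [stop]  node(2,1) S=98.3000 payoff=13.6800 vs cont=13.7578 → 13.7578 [wait]  node(2,2) S=107.0112 payoff=4.9688 vs cont=7.0129 → 7.0129 [wait]  ⇒ S*(2)=90.2979
t_1: node(1,0) S=94.2140 payoff=17.7660 vs cont=17.5932 → 17.7660 [stop]  node(1,1) S=102.5632 payoff=9.4168 vs cont=10.2864 → 10.2864 [wait]  ⇒ S*(1)=94.2140
t_0: node(0,0) S=98.3000 payoff=13.6800 vs cont=13.9116 → 13.9116 [wait]  ⇒ S*(0)=-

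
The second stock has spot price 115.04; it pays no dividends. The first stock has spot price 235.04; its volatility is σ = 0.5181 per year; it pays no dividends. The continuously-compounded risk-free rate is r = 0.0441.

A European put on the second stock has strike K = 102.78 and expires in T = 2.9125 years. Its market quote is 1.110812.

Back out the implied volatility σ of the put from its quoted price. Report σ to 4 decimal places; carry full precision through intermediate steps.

sigma = 0.1167

At σ = 0.1167 the Black–Scholes value reproduces the quote:
σ√T = 0.1167·√2.9125 = 0.199161
d₁ = (ln(S/K) + (r+σ²/2)T) / (σ√T) = (ln(115.04/102.78) + (0.0441+0.1167²/2)·2.9125) / 0.199161 = (0.112689 + 0.148274) / 0.199161 = 1.310313
d₂ = d₁ − σ√T = 1.310313 − 0.199161 = 1.111152
e^{−rT} = 0.879465
N(−d₁) = 0.095045,  N(−d₂) = 0.133252
V = K·e^{−rT}·N(−d₂) − S·N(−d₁) = 12.044796 − 10.933984 = 1.110812 (the quoted price), and the Black–Scholes price is strictly increasing in σ, so σ is unique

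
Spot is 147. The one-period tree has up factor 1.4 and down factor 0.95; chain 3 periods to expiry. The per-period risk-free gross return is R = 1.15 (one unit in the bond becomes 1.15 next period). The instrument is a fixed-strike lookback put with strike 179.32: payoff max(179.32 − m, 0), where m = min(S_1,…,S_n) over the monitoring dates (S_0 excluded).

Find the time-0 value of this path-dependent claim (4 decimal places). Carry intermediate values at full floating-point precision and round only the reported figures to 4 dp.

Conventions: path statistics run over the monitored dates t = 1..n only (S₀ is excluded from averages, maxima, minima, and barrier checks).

price = 16.6558

Set p* = 0.4444 (from d < R < u); the path-dependent value is the discounted p*-expectation over all price paths.
Enumerate all 2^3 = 8 price paths (U = up ×1.4, D = down ×0.95); each path with k up-moves has probability p*^k·(1−p*)^(3−k).
DDD: m=126.0341, payoff=53.2859, prob=0.171468
UDD: m=185.7345, payoff=0.0000, prob=0.137174
DUD: m=139.6500, payoff=39.6700, prob=0.137174
UUD: m=205.8000, payoff=0.0000, prob=0.109739
DDU: m=132.6675, payoff=46.6525, prob=0.137174
UDU: m=195.5100, payoff=0.0000, prob=0.109739
DUU: m=139.6500, payoff=39.6700, prob=0.109739
UUU: m=205.8000, payoff=0.0000, prob=0.087791
Price = Σ prob·payoff / R^3 = 25.331391 / 1.520875 = 16.6558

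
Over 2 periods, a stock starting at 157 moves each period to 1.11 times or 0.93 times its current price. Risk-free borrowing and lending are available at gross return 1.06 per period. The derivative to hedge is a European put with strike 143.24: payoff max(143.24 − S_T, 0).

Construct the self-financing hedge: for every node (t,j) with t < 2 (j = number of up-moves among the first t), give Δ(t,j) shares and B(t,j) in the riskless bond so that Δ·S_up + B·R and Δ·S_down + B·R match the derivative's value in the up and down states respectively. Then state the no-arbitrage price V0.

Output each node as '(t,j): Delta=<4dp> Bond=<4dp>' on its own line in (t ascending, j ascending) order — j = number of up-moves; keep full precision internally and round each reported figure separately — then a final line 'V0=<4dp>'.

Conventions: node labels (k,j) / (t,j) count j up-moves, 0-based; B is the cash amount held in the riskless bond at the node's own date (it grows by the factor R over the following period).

Arbitrage-free pricing uses the up-move probability p* = (R−d)/(u−d) = 0.7222, discounting each step at R = 1.06.
Expiry values: V(2,0)=7.4507, V(2,1)=0.0000, V(2,2)=0.0000
Node (1,0) S=146.0100: V=(p*·0.0000+(1−p*)·7.4507)/1.06=1.9525; Δ=(0.0000−7.4507)/(162.0711−135.7893)=-0.2835; B=V−Δ·S=43.3453
Node (1,1) S=174.2700: V=(p*·0.0000+(1−p*)·0.0000)/1.06=0.0000; Δ=(0.0000−0.0000)/(193.4397−162.0711)=0.0000; B=V−Δ·S=0.0000
Node (0,0) S=157.0000: V=(p*·0.0000+(1−p*)·1.9525)/1.06=0.5117; Δ=(0.0000−1.9525)/(174.2700−146.0100)=-0.0691; B=V−Δ·S=11.3588
Verification: the root portfolio costs Δ(0,0)·S0 + B(0,0) = 0.5117, matching V0.

(0,0): Delta=-0.0691 Bond=11.3588
(1,0): Delta=-0.2835 Bond=43.3453
(1,1): Delta=0.0000 Bond=0.0000
V0=0.5117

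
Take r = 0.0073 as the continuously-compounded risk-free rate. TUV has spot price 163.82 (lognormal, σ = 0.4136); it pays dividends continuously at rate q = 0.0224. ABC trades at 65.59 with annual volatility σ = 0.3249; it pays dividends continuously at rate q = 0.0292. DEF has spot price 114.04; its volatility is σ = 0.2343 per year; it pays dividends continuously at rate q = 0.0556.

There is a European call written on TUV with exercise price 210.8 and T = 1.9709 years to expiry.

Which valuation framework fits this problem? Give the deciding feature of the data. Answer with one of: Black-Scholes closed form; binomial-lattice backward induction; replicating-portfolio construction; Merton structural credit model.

Key observation: a European claim on TUV (strike 210.8) — a lognormal (GBM) underlying with constant rate and volatility — has an exact closed-form value; no lattice or capital structure is involved.

framework: Black-Scholes closed form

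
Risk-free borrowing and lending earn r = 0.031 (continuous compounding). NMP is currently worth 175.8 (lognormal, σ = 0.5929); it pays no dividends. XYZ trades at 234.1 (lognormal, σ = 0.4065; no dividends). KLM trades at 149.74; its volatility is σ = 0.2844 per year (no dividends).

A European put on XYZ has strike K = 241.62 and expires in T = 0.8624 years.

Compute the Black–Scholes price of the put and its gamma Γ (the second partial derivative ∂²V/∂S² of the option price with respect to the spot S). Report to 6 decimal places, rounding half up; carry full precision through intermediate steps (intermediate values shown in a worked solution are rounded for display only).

price = 35.708937
Γ = 0.004445

σ√T = 0.4065·√0.8624 = 0.377498
d₁ = (ln(S/K) + (r+σ²/2)T) / (σ√T) = (ln(234.1/241.62) + (0.031+0.4065²/2)·0.8624) / 0.377498 = (-0.031618 + 0.097987) / 0.377498 = 0.175813
d₂ = d₁ − σ√T = 0.175813 − 0.377498 = -0.201686
e^{−rT} = 0.973620
N(−d₁) = 0.430221,  N(−d₂) = 0.579919
Put price V = K·e^{−rT}·N(−d₂) − S·N(−d₁) = 136.423566 − 100.714629 = 35.708937
φ(d₁) = (1/√(2π))·e^{−d₁²/2} = 0.392824
Γ = φ(d₁) / (S·σ·√T) = 0.004445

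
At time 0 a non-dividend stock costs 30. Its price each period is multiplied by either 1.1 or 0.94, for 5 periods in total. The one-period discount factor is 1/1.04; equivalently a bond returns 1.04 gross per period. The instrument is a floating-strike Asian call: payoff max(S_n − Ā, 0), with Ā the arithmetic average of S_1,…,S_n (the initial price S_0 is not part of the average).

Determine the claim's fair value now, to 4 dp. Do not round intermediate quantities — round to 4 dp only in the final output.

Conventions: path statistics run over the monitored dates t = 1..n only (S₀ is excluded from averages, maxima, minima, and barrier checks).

price = 2.4720

Under the martingale measure an up-move has probability p* = 0.6250; value the claim as the probability-weighted average of per-path payoffs, discounted 5 periods at R = 1.04.
Enumerate all 2^5 = 32 price paths (U = up ×1.1, D = down ×0.94); each path with k up-moves has probability p*^k·(1−p*)^(5−k).
DDDDD: Ā=25.0130, payoff=0.0000, prob=0.007416
UDDDD: Ā=29.2706, payoff=0.0000, prob=0.012360
DUDDD: Ā=28.3106, payoff=0.0000, prob=0.012360
UUDDD: Ā=33.1294, payoff=0.0000, prob=0.020599
DDUDD: Ā=27.4082, payoff=0.0000, prob=0.012360
UDUDD: Ā=32.0734, payoff=0.0000, prob=0.020599
DUUDD: Ā=31.1134, payoff=0.0000, prob=0.020599
UUUDD: Ā=36.4093, payoff=0.0000, prob=0.034332
DDDUD: Ā=26.5599, payoff=0.0000, prob=0.012360
UDDUD: Ā=31.0807, payoff=0.0000, prob=0.020599
DUDUD: Ā=30.1207, payoff=0.0295, prob=0.020599
UUDUD: Ā=35.2477, payoff=0.0345, prob=0.034332
DDUUD: Ā=29.2183, payoff=0.9319, prob=0.020599
UDUUD: Ā=34.1917, payoff=1.0905, prob=0.034332
DUUUD: Ā=33.2317, payoff=2.0505, prob=0.034332
UUUUD: Ā=38.8881, payoff=2.3995, prob=0.057220
DDDDU: Ā=25.7625, payoff=0.0022, prob=0.012360
UDDDU: Ā=30.1477, payoff=0.0025, prob=0.020599
DUDDU: Ā=29.1877, payoff=0.9625, prob=0.020599
UUDDU: Ā=34.1558, payoff=1.1264, prob=0.034332
DDUDU: Ā=28.2853, payoff=1.8649, prob=0.020599
UDUDU: Ā=33.0998, payoff=2.1824, prob=0.034332
DUUDU: Ā=32.1398, payoff=3.1424, prob=0.034332
UUUDU: Ā=37.6104, payoff=3.6773, prob=0.057220
DDDUU: Ā=27.4370, payoff=2.7132, prob=0.020599
UDDUU: Ā=32.1071, payoff=3.1750, prob=0.034332
DUDUU: Ā=31.1471, payoff=4.1350, prob=0.034332
UUDUU: Ā=36.4488, payoff=4.8389, prob=0.057220
DDUUU: Ā=30.2447, payoff=5.0374, prob=0.034332
UDUUU: Ā=35.3928, payoff=5.8949, prob=0.057220
DUUUU: Ā=34.4328, payoff=6.8549, prob=0.057220
UUUUU: Ā=40.2937, payoff=8.0216, prob=0.095367
Price = Σ prob·payoff / R^5 = 3.007580 / 1.216653 = 2.4720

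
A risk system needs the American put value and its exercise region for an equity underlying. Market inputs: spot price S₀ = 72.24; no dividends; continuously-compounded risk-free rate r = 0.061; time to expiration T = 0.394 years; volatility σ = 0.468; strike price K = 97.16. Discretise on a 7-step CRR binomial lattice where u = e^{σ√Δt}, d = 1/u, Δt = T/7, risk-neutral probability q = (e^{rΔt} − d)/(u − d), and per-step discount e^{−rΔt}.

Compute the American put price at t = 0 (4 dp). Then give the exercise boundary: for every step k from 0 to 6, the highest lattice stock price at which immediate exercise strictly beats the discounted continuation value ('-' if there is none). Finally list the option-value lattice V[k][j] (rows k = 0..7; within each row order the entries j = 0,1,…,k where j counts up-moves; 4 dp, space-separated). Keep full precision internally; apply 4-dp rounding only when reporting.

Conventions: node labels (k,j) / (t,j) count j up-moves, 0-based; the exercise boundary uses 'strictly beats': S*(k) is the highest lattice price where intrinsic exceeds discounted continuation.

price = 25.7818
boundary = - 64.6484 57.8545 64.6484 72.2400 64.6484 72.2400
tree:
25.7818
32.5116 18.8951
39.3055 25.2996 12.3015
45.3854 32.5116 17.9031 6.5047
50.8263 39.3055 24.9200 10.6593 2.1870
55.6955 45.3854 32.5116 16.8007 4.2839 0.0000
60.0530 50.8263 39.3055 24.9200 8.3913 0.0000 0.0000
63.9525 55.6955 45.3854 32.5116 16.4369 0.0000 0.0000 0.0000

Δt=0.05629, u=1.11743, d=0.89491, q=0.48773, disc=e^(-rΔt)=0.99657
k=7 terminal: V=max(K-S,0) → 63.9525 55.6955 45.3854 32.5116 16.4369 0.0000 0.0000 0.0000
k=6: j=0 S=37.1070 intr=60.0530 cont=59.7199 V=60.0530[EX]; j=1 S=46.3337 intr=50.8263 cont=50.4933 V=50.8263[EX]; j=2 S=57.8545 intr=39.3055 cont=38.9725 V=39.3055[EX]; j=3 S=72.2400 intr=24.9200 cont=24.5870 V=24.9200[EX]; j=4 S=90.2024 intr=6.9576 cont=8.3913 V=8.3913[hold]; j=5 S=112.6312 intr=0.0000 cont=0.0000 V=0.0000[hold]; j=6 S=140.6368 intr=0.0000 cont=0.0000 V=0.0000[hold]  S*(6)=72.2400
k=5: j=0 S=41.4645 intr=55.6955 cont=55.3625 V=55.6955[EX]; j=1 S=51.7746 intr=45.3854 cont=45.0523 V=45.3854[EX]; j=2 S=64.6484 intr=32.5116 cont=32.1786 V=32.5116[EX]; j=3 S=80.7231 intr=16.4369 cont=16.8007 V=16.8007[hold]; j=4 S=100.7949 intr=0.0000 cont=4.2839 V=4.2839[hold]; j=5 S=125.8574 intr=0.0000 cont=0.0000 V=0.0000[hold]  S*(5)=64.6484
k=4: j=0 S=46.3337 intr=50.8263 cont=50.4933 V=50.8263[EX]; j=1 S=57.8545 intr=39.3055 cont=38.9725 V=39.3055[EX]; j=2 S=72.2400 intr=24.9200 cont=24.7638 V=24.9200[EX]; j=3 S=90.2024 intr=6.9576 cont=10.6593 V=10.6593[hold]; j=4 S=112.6312 intr=0.0000 cont=2.1870 V=2.1870[hold]  S*(4)=72.2400
k=3: j=0 S=51.7746 intr=45.3854 cont=45.0523 V=45.3854[EX]; j=1 S=64.6484 intr=32.5116 cont=32.1786 V=32.5116[EX]; j=2 S=80.7231 intr=16.4369 cont=17.9031 V=17.9031[hold]; j=3 S=100.7949 intr=0.0000 cont=6.5047 V=6.5047[hold]  S*(3)=64.6484
k=2: j=0 S=57.8545 intr=39.3055 cont=38.9725 V=39.3055[EX]; j=1 S=72.2400 intr=24.9200 cont=25.2996 V=25.2996[hold]; j=2 S=90.2024 intr=6.9576 cont=12.3015 V=12.3015[hold]  S*(2)=57.8545
k=1: j=0 S=64.6484 intr=32.5116 cont=32.3631 V=32.5116[EX]; j=1 S=80.7231 intr=16.4369 cont=18.8951 V=18.8951[hold]  S*(1)=64.6484
k=0: j=0 S=72.2400 intr=24.9200 cont=25.7818 V=25.7818[hold]  S*(0)=-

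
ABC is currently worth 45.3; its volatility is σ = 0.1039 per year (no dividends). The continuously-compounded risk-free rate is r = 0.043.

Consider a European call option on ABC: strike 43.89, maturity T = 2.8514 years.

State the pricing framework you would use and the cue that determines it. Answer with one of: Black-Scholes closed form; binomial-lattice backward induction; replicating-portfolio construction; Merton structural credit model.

Key observation: the strike-43.89 call on ABC is European-exercise on a continuously-modelled lognormal underlying, so its value is a single closed-form evaluation.

framework: Black-Scholes closed form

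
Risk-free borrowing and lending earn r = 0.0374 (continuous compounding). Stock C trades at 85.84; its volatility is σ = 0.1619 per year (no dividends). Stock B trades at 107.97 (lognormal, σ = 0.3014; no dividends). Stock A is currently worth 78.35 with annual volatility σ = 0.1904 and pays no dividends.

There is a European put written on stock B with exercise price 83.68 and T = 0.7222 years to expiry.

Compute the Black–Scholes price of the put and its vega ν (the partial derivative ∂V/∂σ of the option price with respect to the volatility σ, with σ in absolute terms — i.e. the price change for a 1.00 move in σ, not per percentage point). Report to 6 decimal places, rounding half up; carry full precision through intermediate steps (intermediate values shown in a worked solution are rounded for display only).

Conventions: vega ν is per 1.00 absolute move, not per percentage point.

σ√T = 0.3014·√0.7222 = 0.256137
d₁ = (ln(S/K) + (r+σ²/2)T) / (σ√T) = (ln(107.97/83.68) + (0.0374+0.3014²/2)·0.7222) / 0.256137 = (0.254853 + 0.059813) / 0.256137 = 1.228510
d₂ = d₁ − σ√T = 1.228510 − 0.256137 = 0.972374
e^{−rT} = 0.973351
N(−d₁) = 0.109628,  N(−d₂) = 0.165432
Put price V = K·e^{−rT}·N(−d₂) − S·N(−d₁) = 13.474472 − 11.836505 = 1.637967
φ(d₁) = (1/√(2π))·e^{−d₁²/2} = 0.187579
ν = S·φ(d₁)·√T = 17.211357

price = 1.637967
ν = 17.211357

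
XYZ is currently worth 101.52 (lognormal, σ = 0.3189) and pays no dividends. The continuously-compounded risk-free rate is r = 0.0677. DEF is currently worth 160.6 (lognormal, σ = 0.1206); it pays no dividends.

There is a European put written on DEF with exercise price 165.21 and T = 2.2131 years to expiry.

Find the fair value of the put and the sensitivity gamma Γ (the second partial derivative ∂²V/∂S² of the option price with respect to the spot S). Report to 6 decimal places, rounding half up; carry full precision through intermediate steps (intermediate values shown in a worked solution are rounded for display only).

price = 4.015769
Γ = 0.010317

σ√T = 0.1206·√2.2131 = 0.179410
d₁ = (ln(S/K) + (r+σ²/2)T) / (σ√T) = (ln(160.6/165.21) + (0.0677+0.1206²/2)·2.2131) / 0.179410 = (-0.028301 + 0.165921) / 0.179410 = 0.767070
d₂ = d₁ − σ√T = 0.767070 − 0.179410 = 0.587659
e^{−rT} = 0.860857
N(−d₁) = 0.221520,  N(−d₂) = 0.278381
Put price V = K·e^{−rT}·N(−d₂) − S·N(−d₁) = 39.591889 − 35.576120 = 4.015769
φ(d₁) = (1/√(2π))·e^{−d₁²/2} = 0.297263
Γ = φ(d₁) / (S·σ·√T) = 0.010317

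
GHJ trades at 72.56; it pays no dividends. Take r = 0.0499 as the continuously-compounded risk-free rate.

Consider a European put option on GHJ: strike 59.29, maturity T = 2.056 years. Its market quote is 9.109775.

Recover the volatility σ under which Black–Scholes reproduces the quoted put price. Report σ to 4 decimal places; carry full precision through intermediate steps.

sigma = 0.4835

At σ = 0.4835 the Black–Scholes value reproduces the quote:
σ√T = 0.4835·√2.056 = 0.693279
d₁ = (ln(S/K) + (r+σ²/2)T) / (σ√T) = (ln(72.56/59.29) + (0.0499+0.4835²/2)·2.056) / 0.693279 = (0.201973 + 0.342912) / 0.693279 = 0.785954
d₂ = d₁ − σ√T = 0.785954 − 0.693279 = 0.092675
e^{−rT} = 0.902493
N(−d₁) = 0.215947,  N(−d₂) = 0.463081
V = K·e^{−rT}·N(−d₂) − S·N(−d₁) = 24.778904 − 15.669129 = 9.109775 (the observed quote) — the price is monotone increasing in volatility, hence this σ is the only solution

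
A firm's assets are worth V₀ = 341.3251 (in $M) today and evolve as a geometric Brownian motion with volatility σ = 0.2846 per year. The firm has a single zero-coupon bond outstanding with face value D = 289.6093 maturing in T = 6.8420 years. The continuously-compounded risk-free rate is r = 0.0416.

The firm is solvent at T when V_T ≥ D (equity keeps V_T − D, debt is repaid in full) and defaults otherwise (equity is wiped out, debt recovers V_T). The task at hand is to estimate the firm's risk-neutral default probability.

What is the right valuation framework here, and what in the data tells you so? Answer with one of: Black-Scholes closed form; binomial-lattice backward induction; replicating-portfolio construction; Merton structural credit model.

Key observation: assets follow a GBM and default happens iff V_T < 289.6093; valuing claims on that split (equity as a call, risky debt as the residual) is the structural model's definition.

framework: Merton structural credit model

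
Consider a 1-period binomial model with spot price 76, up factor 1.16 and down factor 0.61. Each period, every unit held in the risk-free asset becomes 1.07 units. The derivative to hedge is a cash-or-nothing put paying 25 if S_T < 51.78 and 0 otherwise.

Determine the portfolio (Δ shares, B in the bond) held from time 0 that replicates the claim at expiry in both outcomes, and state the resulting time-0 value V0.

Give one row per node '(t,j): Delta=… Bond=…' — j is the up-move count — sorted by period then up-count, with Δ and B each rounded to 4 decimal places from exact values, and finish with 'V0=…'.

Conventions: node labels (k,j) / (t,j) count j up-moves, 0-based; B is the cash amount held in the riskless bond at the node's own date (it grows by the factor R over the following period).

(0,0): Delta=-0.5981 Bond=49.2778
V0=3.8233

Arbitrage-free pricing uses the up-move probability p* = (R−d)/(u−d) = 0.8364, discounting each step at R = 1.07.
Terminal payoffs: V(1,0)=25.0000, V(1,1)=0.0000
(0,0): S=76.0000. Δ = (V_up−V_dn)/(S_up−S_dn) = (0.0000−25.0000)/(88.1600−46.3600) = -0.5981. V = [p*·0.0000 + (1−p*)·25.0000]/1.07 = 3.8233. B = V − Δ·S = 49.2778.
Sanity check at the root: Δ(0,0)·S0 + B(0,0) reproduces V0 = 3.8233.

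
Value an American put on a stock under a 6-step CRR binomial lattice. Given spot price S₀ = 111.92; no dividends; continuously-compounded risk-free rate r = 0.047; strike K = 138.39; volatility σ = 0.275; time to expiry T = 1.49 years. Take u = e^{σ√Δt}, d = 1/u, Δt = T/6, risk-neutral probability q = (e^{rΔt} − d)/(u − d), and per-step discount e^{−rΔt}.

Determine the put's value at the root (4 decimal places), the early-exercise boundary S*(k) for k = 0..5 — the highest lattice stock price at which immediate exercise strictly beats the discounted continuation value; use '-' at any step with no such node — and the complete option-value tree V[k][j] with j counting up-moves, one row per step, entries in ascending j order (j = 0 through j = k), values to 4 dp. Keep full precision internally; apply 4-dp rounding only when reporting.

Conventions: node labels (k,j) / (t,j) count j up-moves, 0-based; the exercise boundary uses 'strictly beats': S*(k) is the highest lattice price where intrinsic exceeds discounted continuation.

price = 28.9740
boundary = - 97.5869 85.0894 97.5869 111.9200 97.5869
tree:
28.9740
40.8031 18.2090
53.3006 27.8632 9.2976
64.1976 40.8031 15.9989 3.0348
73.6991 53.3006 26.4700 6.2470 0.0000
81.9838 64.1976 40.8031 12.8592 0.0000 0.0000
89.2074 73.6991 53.3006 26.4700 0.0000 0.0000 0.0000

Δt=0.24833  u=1.14688  d=0.87193  q=0.50849  discount=0.98840
step 6 (expiry): payoffs max(K−S,0) = 89.2074 73.6991 53.3006 26.4700 0.0000 0.0000 0.0000
step 5: (k=5,j=0): S=56.4062, K−S=81.9838, hold=80.3779 ⇒ V=81.9838 exercise | (k=5,j=1): S=74.1924, K−S=64.1976, hold=62.5918 ⇒ V=64.1976 exercise | (k=5,j=2): S=97.5869, K−S=40.8031, hold=39.1972 ⇒ V=40.8031 exercise | (k=5,j=3): S=128.3583, K−S=10.0317, hold=12.8592 ⇒ V=12.8592 continue | (k=5,j=4): S=168.8325, K−S=0.0000, hold=0.0000 ⇒ V=0.0000 continue | (k=5,j=5): S=222.0692, K−S=0.0000, hold=0.0000 ⇒ V=0.0000 continue  boundary S*=97.5869
step 4: (k=4,j=0): S=64.6909, K−S=73.6991, hold=72.0932 ⇒ V=73.6991 exercise | (k=4,j=1): S=85.0894, K−S=53.3006, hold=51.6947 ⇒ V=53.3006 exercise | (k=4,j=2): S=111.9200, K−S=26.4700, hold=26.2852 ⇒ V=26.4700 exercise | (k=4,j=3): S=147.2109, K−S=0.0000, hold=6.2470 ⇒ V=6.2470 continue | (k=4,j=4): S=193.6298, K−S=0.0000, hold=0.0000 ⇒ V=0.0000 continue  boundary S*=111.9200
step 3: (k=3,j=0): S=74.1924, K−S=64.1976, hold=62.5918 ⇒ V=64.1976 exercise | (k=3,j=1): S=97.5869, K−S=40.8031, hold=39.1972 ⇒ V=40.8031 exercise | (k=3,j=2): S=128.3583, K−S=10.0317, hold=15.9989 ⇒ V=15.9989 continue | (k=3,j=3): S=168.8325, K−S=0.0000, hold=3.0348 ⇒ V=3.0348 continue  boundary S*=97.5869
step 2: (k=2,j=0): S=85.0894, K−S=53.3006, hold=51.6947 ⇒ V=53.3006 exercise | (k=2,j=1): S=111.9200, K−S=26.4700, hold=27.8632 ⇒ V=27.8632 continue | (k=2,j=2): S=147.2109, K−S=0.0000, hold=9.2976 ⇒ V=9.2976 continue  boundary S*=85.0894
step 1: (k=1,j=0): S=97.5869, K−S=40.8031, hold=39.8975 ⇒ V=40.8031 exercise | (k=1,j=1): S=128.3583, K−S=10.0317, hold=18.2090 ⇒ V=18.2090 continue  boundary S*=97.5869
step 0: (k=0,j=0): S=111.9200, K−S=26.4700, hold=28.9740 ⇒ V=28.9740 continue  boundary S*=-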